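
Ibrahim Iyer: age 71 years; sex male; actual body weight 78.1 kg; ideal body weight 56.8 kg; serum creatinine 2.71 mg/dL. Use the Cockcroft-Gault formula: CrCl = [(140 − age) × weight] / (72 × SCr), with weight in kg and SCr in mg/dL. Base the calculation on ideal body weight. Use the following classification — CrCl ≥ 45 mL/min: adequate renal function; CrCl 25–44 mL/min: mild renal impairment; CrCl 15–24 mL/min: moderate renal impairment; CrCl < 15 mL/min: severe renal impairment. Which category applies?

CrCl = (140 − 71) × 56.8 / (72 × 2.71) = 3919.2 / 195.12 ≈ 20.1 mL/min
20 mL/min falls in the 'moderate renal impairment' range.

moderate renal impairment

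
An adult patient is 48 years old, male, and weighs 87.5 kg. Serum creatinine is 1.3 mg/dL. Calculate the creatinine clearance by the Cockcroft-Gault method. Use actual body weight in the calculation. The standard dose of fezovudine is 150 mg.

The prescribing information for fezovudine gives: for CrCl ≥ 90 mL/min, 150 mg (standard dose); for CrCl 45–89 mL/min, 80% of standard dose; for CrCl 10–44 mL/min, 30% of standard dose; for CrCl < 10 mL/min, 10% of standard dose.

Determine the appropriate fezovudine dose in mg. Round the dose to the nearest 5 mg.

120 mg

CrCl = (140 − 48) × 87.5 / (72 × 1.3) = 8050.0 / 93.60 ≈ 86.0 mL/min
CrCl ≈ 86 mL/min → bracket 45–89 mL/min.
80% of 150 mg = 120 mg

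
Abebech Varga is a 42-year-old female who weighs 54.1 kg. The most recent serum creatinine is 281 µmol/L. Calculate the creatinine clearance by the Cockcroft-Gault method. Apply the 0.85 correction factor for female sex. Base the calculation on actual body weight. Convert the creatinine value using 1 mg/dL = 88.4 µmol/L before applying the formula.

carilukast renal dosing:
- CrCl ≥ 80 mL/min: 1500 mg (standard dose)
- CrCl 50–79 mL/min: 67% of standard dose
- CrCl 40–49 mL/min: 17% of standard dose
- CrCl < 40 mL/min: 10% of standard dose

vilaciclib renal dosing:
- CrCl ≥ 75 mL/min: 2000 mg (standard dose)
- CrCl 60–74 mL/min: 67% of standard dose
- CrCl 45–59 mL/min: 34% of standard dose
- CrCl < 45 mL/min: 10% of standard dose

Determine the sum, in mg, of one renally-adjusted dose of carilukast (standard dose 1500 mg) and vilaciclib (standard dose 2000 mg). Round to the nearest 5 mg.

350 mg

SCr = 281 / 88.4 = 3.179 mg/dL
CrCl = (140 − 42) × 54.1 / (72 × 3.179) × 0.85 = 5301.8 / 228.89 × 0.85 ≈ 19.7 mL/min
CrCl ≈ 20 mL/min.
carilukast: < 40 mL/min → 10% of 1500 mg = 150 mg.
vilaciclib: < 45 mL/min → 10% of 2000 mg = 200 mg.
Total = 150 + 200 = 350 mg.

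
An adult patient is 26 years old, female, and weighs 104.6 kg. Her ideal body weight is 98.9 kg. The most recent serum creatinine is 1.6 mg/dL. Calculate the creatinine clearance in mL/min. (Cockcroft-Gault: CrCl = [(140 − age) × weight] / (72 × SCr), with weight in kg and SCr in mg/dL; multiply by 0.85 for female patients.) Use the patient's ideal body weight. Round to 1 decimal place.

83.2 mL/min

CrCl = (140 − 26) × 98.9 / (72 × 1.6) × 0.85 = 11274.6 / 115.20 × 0.85 ≈ 83.2 mL/min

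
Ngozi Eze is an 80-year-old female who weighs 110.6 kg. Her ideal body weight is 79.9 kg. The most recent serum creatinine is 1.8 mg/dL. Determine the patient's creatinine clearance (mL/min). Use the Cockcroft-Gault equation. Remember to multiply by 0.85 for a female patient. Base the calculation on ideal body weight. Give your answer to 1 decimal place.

CrCl = (140 − 80) × 79.9 / (72 × 1.8) × 0.85 = 4794.0 / 129.60 × 0.85 ≈ 31.4 mL/min

31.4 mL/min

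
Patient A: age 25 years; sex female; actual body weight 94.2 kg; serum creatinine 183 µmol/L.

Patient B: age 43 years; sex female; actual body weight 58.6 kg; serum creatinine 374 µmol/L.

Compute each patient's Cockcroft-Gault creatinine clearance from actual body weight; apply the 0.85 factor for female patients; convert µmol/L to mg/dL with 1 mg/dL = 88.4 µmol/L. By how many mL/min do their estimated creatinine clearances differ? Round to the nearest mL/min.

Patient A: SCr = 183 / 88.4 = 2.07 mg/dL
Patient A: CrCl = (140 − 25) × 94.2 / (72 × 2.07) × 0.85 = 10833.0 / 149.04 × 0.85 ≈ 61.8 mL/min
Patient B: SCr = 374 / 88.4 = 4.231 mg/dL
Patient B: CrCl = (140 − 43) × 58.6 / (72 × 4.231) × 0.85 = 5684.2 / 304.63 × 0.85 ≈ 15.9 mL/min
|61.8 − 15.9| = 45.9 mL/min

46 mL/min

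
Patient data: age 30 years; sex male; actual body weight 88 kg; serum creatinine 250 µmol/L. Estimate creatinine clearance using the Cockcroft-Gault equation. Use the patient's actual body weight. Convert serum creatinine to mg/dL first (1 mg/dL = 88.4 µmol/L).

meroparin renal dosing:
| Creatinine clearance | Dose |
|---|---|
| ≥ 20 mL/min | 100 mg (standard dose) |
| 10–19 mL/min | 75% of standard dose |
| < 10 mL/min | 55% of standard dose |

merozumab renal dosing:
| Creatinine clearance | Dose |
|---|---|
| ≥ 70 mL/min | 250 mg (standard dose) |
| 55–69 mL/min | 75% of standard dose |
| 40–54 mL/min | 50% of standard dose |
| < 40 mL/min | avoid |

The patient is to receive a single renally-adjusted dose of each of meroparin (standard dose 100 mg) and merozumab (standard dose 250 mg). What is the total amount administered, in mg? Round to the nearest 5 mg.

225 mg

SCr = 250 / 88.4 = 2.828 mg/dL
CrCl = (140 − 30) × 88 / (72 × 2.828) = 9680.0 / 203.62 ≈ 47.5 mL/min
CrCl ≈ 48 mL/min.
meroparin: ≥ 20 mL/min → 100% of 100 mg = 100 mg.
merozumab: 40–54 mL/min → 50% of 250 mg = 125 mg.
Total = 100 + 125 = 225 mg.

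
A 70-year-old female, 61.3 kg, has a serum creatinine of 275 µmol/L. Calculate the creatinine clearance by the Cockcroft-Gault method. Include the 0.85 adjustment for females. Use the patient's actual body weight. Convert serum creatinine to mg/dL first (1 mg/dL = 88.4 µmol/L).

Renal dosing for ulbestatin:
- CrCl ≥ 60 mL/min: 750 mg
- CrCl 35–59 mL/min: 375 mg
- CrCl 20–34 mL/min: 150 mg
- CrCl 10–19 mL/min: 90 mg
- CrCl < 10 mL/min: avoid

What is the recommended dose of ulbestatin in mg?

SCr = 275 / 88.4 = 3.111 mg/dL
CrCl = (140 − 70) × 61.3 / (72 × 3.111) × 0.85 = 4291.0 / 223.99 × 0.85 ≈ 16.3 mL/min
CrCl ≈ 16 mL/min → bracket 10–19 mL/min.
Dose for this bracket: 90 mg.

90 mg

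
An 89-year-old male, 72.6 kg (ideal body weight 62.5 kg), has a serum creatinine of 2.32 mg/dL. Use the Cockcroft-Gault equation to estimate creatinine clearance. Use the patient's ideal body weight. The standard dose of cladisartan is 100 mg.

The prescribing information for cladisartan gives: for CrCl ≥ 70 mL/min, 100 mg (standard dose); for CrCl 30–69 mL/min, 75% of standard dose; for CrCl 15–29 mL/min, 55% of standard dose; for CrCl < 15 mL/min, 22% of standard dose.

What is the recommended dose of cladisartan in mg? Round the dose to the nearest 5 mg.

55 mg

CrCl = (140 − 89) × 62.5 / (72 × 2.32) = 3187.5 / 167.04 ≈ 19.1 mL/min
CrCl ≈ 19 mL/min → bracket 15–29 mL/min.
55% of 100 mg = 55 mg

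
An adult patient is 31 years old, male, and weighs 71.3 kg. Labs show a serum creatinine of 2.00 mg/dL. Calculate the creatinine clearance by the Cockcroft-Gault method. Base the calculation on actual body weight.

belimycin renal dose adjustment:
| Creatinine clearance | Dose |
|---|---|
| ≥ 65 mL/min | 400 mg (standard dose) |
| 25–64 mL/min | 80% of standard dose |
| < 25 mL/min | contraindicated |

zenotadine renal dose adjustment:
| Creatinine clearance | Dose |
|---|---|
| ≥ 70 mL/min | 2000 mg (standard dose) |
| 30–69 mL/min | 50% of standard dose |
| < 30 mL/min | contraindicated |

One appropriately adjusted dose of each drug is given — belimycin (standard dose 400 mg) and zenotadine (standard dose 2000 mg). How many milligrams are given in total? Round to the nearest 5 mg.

1320 mg

CrCl = (140 − 31) × 71.3 / (72 × 2) = 7771.7 / 144.00 ≈ 54.0 mL/min
CrCl ≈ 54 mL/min.
belimycin: 25–64 mL/min → 80% of 400 mg = 320 mg.
zenotadine: 30–69 mL/min → 50% of 2000 mg = 1000 mg.
Total = 320 + 1000 = 1320 mg.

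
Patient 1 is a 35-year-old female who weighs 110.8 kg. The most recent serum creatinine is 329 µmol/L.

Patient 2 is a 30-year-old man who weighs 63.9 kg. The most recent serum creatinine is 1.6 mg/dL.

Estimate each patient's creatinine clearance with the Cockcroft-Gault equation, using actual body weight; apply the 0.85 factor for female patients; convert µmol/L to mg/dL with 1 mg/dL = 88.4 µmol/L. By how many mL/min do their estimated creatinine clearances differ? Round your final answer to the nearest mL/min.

24 mL/min

Patient 1: SCr = 329 / 88.4 = 3.722 mg/dL
Patient 1: CrCl = (140 − 35) × 110.8 / (72 × 3.722) × 0.85 = 11634.0 / 267.98 × 0.85 ≈ 36.9 mL/min
Patient 2: CrCl = (140 − 30) × 63.9 / (72 × 1.6) = 7029.0 / 115.20 ≈ 61.0 mL/min
|36.9 − 61.0| = 24.1 mL/min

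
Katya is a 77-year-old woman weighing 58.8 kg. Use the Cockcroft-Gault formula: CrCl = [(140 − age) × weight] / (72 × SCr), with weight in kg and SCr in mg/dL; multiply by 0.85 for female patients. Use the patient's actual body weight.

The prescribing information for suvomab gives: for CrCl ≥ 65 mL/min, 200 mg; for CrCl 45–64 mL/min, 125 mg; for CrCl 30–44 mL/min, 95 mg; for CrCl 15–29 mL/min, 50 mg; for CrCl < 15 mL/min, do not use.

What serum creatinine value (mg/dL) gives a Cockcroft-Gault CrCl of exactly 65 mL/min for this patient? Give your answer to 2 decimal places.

Standard dose requires CrCl ≥ 65 mL/min.
Set (140 − 77) × 58.8 × 0.85 / (72 × SCr) = 65
SCr = (140 − 77) × 58.8 × 0.85 / (72 × 65) = 0.673 mg/dL

0.67 mg/dL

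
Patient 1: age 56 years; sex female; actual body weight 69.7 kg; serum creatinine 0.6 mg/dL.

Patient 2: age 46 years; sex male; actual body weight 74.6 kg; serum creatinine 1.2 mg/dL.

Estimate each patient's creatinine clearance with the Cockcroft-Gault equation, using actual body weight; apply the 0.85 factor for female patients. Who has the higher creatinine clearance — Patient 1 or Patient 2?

Patient 1

Patient 1: CrCl = (140 − 56) × 69.7 / (72 × 0.6) × 0.85 = 5854.8 / 43.20 × 0.85 ≈ 115.2 mL/min
Patient 2: CrCl = (140 − 46) × 74.6 / (72 × 1.2) = 7012.4 / 86.40 ≈ 81.2 mL/min
115.2 vs 81.2 mL/min → Patient 1 is higher.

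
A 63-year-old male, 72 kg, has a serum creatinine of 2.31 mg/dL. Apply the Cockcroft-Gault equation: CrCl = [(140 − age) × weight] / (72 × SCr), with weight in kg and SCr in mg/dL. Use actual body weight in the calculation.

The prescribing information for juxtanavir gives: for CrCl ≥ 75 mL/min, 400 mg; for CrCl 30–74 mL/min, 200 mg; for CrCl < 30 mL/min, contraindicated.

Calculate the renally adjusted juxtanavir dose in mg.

CrCl = (140 − 63) × 72 / (72 × 2.31) = 5544.0 / 166.32 ≈ 33.3 mL/min
CrCl ≈ 33 mL/min → bracket 30–74 mL/min.
Dose for this bracket: 200 mg.

200 mg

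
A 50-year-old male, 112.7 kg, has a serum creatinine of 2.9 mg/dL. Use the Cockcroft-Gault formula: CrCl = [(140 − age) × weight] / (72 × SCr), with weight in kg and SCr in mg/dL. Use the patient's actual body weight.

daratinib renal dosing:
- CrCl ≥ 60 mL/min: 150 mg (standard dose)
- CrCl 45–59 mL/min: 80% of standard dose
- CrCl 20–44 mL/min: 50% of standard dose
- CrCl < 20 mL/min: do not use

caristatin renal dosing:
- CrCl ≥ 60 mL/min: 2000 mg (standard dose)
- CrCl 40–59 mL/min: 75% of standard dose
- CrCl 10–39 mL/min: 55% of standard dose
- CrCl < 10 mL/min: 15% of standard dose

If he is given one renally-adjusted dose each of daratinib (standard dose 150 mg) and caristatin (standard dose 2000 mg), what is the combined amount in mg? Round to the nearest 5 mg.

1620 mg

CrCl = (140 − 50) × 112.7 / (72 × 2.9) = 10143.0 / 208.80 ≈ 48.6 mL/min
CrCl ≈ 49 mL/min.
daratinib: 45–59 mL/min → 80% of 150 mg = 120 mg.
caristatin: 40–59 mL/min → 75% of 2000 mg = 1500 mg.
Total = 120 + 1500 = 1620 mg.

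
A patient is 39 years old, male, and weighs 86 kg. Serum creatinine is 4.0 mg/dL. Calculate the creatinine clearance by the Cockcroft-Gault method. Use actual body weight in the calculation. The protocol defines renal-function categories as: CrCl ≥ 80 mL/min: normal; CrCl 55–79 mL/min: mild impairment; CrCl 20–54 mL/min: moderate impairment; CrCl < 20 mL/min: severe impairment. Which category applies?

moderate impairment

CrCl = (140 − 39) × 86 / (72 × 4) = 8686.0 / 288.00 ≈ 30.2 mL/min
30 mL/min falls in the 'moderate impairment' range.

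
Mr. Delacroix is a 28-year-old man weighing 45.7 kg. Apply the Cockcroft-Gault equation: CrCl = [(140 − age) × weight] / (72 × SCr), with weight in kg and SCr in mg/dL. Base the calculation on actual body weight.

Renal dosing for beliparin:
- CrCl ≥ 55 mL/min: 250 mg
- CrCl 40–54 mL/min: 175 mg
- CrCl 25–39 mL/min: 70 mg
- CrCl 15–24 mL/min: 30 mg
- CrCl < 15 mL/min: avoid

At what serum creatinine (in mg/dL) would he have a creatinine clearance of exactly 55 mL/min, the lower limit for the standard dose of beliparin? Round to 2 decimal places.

Standard dose requires CrCl ≥ 55 mL/min.
Set (140 − 28) × 45.7 / (72 × SCr) = 55
SCr = (140 − 28) × 45.7 / (72 × 55) = 1.293 mg/dL

1.29 mg/dL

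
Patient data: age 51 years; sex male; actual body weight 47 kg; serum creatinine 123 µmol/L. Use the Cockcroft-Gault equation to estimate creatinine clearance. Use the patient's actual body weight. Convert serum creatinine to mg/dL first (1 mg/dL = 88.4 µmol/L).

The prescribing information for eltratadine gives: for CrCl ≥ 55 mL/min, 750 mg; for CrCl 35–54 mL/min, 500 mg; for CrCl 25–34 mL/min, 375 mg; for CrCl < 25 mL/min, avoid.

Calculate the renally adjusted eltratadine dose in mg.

500 mg

SCr = 123 / 88.4 = 1.391 mg/dL
CrCl = (140 − 51) × 47 / (72 × 1.391) = 4183.0 / 100.15 ≈ 41.8 mL/min
CrCl ≈ 42 mL/min → bracket 35–54 mL/min.
Dose for this bracket: 500 mg.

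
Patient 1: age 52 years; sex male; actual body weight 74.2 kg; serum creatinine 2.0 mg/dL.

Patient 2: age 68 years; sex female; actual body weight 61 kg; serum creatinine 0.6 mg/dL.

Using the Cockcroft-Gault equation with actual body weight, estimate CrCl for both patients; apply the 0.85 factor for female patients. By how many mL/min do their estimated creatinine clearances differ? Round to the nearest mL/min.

Patient 1: CrCl = (140 − 52) × 74.2 / (72 × 2) = 6529.6 / 144.00 ≈ 45.3 mL/min
Patient 2: CrCl = (140 − 68) × 61 / (72 × 0.6) × 0.85 = 4392.0 / 43.20 × 0.85 ≈ 86.4 mL/min
|45.3 − 86.4| = 41.1 mL/min

41 mL/min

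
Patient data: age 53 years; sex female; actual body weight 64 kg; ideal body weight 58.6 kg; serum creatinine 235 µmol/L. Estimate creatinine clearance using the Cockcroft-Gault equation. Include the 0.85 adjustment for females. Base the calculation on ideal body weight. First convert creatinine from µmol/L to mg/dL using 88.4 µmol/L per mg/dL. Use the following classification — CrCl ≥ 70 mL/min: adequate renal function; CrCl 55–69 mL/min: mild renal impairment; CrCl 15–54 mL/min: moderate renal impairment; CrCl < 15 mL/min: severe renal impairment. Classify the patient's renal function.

moderate renal impairment

SCr = 235 / 88.4 = 2.658 mg/dL
CrCl = (140 − 53) × 58.6 / (72 × 2.658) × 0.85 = 5098.2 / 191.38 × 0.85 ≈ 22.6 mL/min
23 mL/min falls in the 'moderate renal impairment' range.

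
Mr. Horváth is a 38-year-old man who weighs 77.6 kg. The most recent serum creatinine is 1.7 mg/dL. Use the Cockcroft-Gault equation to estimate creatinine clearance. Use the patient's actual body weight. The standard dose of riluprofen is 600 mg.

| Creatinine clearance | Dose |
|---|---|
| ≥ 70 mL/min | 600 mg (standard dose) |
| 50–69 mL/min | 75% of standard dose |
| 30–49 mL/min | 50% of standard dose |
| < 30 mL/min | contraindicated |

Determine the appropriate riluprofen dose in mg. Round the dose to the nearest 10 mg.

CrCl = (140 − 38) × 77.6 / (72 × 1.7) = 7915.2 / 122.40 ≈ 64.7 mL/min
CrCl ≈ 65 mL/min → bracket 50–69 mL/min.
75% of 600 mg = 450 mg

450 mg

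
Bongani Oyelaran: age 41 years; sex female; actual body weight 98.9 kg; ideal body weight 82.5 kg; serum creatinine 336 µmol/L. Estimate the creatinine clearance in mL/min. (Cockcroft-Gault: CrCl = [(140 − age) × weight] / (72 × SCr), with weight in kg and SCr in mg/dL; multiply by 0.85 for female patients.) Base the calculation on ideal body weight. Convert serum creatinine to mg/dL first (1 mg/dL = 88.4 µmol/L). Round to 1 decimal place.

SCr = 336 / 88.4 = 3.801 mg/dL
CrCl = (140 − 41) × 82.5 / (72 × 3.801) × 0.85 = 8167.5 / 273.67 × 0.85 ≈ 25.4 mL/min

25.4 mL/min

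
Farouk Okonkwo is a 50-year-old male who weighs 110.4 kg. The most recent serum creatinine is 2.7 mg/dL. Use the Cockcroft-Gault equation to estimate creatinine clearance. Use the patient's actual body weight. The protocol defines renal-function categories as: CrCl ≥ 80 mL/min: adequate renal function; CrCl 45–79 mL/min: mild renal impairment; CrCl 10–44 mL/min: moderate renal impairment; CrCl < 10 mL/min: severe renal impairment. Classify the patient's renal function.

mild renal impairment

CrCl = (140 − 50) × 110.4 / (72 × 2.7) = 9936.0 / 194.40 ≈ 51.1 mL/min
51 mL/min falls in the 'mild renal impairment' range.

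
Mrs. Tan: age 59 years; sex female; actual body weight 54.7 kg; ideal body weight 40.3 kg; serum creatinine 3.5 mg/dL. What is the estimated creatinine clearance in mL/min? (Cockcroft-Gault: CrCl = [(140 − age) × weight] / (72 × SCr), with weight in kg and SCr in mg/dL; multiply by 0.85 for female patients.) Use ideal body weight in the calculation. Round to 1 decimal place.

11.0 mL/min

CrCl = (140 − 59) × 40.3 / (72 × 3.5) × 0.85 = 3264.3 / 252.00 × 0.85 ≈ 11.0 mL/min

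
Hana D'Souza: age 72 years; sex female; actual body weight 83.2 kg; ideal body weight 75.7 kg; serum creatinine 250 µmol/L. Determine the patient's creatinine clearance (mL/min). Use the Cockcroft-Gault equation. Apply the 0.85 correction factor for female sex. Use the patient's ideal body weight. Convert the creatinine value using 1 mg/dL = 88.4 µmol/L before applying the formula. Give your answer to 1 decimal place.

21.5 mL/min

SCr = 250 / 88.4 = 2.828 mg/dL
CrCl = (140 − 72) × 75.7 / (72 × 2.828) × 0.85 = 5147.6 / 203.62 × 0.85 ≈ 21.5 mL/min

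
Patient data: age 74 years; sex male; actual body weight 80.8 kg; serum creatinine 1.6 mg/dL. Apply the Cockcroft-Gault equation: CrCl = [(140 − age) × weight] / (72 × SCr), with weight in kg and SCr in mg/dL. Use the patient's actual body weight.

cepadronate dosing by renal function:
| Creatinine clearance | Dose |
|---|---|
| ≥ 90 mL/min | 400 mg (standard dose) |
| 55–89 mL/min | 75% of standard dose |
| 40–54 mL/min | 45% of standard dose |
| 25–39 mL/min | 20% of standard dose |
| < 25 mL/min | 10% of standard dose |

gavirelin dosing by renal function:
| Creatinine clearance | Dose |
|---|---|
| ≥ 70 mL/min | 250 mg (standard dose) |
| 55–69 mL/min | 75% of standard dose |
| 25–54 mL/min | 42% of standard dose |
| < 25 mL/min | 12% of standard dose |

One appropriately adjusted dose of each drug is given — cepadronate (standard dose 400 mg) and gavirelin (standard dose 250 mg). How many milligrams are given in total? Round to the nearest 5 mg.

CrCl = (140 − 74) × 80.8 / (72 × 1.6) = 5332.8 / 115.20 ≈ 46.3 mL/min
CrCl ≈ 46 mL/min.
cepadronate: 40–54 mL/min → 45% of 400 mg = 180 mg.
gavirelin: 25–54 mL/min → 42% of 250 mg = 105 mg.
Total = 180 + 105 = 285 mg.

285 mg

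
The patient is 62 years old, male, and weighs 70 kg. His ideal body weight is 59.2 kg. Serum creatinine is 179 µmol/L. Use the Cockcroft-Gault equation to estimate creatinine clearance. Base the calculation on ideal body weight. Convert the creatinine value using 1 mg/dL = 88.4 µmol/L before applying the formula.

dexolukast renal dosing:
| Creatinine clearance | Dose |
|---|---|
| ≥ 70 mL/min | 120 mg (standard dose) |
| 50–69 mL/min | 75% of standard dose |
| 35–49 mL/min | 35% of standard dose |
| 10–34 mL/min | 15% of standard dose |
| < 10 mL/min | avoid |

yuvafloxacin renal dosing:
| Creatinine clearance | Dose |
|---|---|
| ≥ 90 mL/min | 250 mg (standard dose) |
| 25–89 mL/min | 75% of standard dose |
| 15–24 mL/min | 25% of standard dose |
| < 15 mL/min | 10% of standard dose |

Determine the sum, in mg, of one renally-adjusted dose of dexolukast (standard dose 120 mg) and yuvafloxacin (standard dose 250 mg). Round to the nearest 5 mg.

SCr = 179 / 88.4 = 2.025 mg/dL
CrCl = (140 − 62) × 59.2 / (72 × 2.025) = 4617.6 / 145.80 ≈ 31.7 mL/min
CrCl ≈ 32 mL/min.
dexolukast: 10–34 mL/min → 15% of 120 mg = 18 mg.
yuvafloxacin: 25–89 mL/min → 75% of 250 mg = 187.5 mg.
Total = 18 + 187.5 = 205.5 mg.

205 mg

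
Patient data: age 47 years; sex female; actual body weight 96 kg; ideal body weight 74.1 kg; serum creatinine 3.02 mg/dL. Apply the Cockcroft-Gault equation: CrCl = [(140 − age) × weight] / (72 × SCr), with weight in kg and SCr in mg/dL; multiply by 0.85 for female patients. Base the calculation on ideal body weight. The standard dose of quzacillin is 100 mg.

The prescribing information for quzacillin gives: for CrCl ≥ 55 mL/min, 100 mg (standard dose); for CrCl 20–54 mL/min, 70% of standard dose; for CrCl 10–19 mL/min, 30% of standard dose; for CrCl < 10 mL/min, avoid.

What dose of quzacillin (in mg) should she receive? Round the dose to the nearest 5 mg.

70 mg

CrCl = (140 − 47) × 74.1 / (72 × 3.02) × 0.85 = 6891.3 / 217.44 × 0.85 ≈ 26.9 mL/min
CrCl ≈ 27 mL/min → bracket 20–54 mL/min.
70% of 100 mg = 70 mg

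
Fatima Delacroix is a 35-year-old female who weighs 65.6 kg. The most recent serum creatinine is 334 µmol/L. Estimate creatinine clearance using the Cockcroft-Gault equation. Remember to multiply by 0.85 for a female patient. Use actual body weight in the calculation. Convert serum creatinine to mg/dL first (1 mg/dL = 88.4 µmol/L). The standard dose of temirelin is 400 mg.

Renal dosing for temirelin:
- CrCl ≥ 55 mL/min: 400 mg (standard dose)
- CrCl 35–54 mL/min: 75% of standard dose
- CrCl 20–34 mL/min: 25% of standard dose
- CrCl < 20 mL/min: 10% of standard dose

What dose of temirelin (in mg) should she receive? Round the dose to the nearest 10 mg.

100 mg

SCr = 334 / 88.4 = 3.778 mg/dL
CrCl = (140 − 35) × 65.6 / (72 × 3.778) × 0.85 = 6888.0 / 272.02 × 0.85 ≈ 21.5 mL/min
CrCl ≈ 22 mL/min → bracket 20–34 mL/min.
25% of 400 mg = 100 mg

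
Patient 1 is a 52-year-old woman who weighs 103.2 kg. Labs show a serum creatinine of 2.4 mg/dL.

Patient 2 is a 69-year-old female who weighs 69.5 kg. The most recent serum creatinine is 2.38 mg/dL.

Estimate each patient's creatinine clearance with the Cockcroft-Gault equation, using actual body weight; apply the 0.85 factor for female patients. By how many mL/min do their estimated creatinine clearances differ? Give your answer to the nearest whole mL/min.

20 mL/min

Patient 1: CrCl = (140 − 52) × 103.2 / (72 × 2.4) × 0.85 = 9081.6 / 172.80 × 0.85 ≈ 44.7 mL/min
Patient 2: CrCl = (140 − 69) × 69.5 / (72 × 2.38) × 0.85 = 4934.5 / 171.36 × 0.85 ≈ 24.5 mL/min
|44.7 − 24.5| = 20.2 mL/min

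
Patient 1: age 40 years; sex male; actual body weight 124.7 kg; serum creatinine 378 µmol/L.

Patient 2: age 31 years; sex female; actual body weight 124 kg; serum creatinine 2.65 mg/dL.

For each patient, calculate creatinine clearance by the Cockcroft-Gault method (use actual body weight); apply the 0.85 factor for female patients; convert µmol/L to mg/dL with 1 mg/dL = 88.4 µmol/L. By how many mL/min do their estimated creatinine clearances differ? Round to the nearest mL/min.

Patient 1: SCr = 378 / 88.4 = 4.276 mg/dL
Patient 1: CrCl = (140 − 40) × 124.7 / (72 × 4.276) = 12470.0 / 307.87 ≈ 40.5 mL/min
Patient 2: CrCl = (140 − 31) × 124 / (72 × 2.65) × 0.85 = 13516.0 / 190.80 × 0.85 ≈ 60.2 mL/min
|40.5 − 60.2| = 19.7 mL/min

20 mL/min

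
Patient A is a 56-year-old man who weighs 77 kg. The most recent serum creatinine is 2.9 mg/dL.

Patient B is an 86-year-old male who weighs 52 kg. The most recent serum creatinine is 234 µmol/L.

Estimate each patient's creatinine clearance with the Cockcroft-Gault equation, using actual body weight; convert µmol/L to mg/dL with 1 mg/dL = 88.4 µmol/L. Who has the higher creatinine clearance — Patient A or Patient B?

Patient A: CrCl = (140 − 56) × 77 / (72 × 2.9) = 6468.0 / 208.80 ≈ 31.0 mL/min
Patient B: SCr = 234 / 88.4 = 2.647 mg/dL
Patient B: CrCl = (140 − 86) × 52 / (72 × 2.647) = 2808.0 / 190.58 ≈ 14.7 mL/min
31.0 vs 14.7 mL/min → Patient A is higher.

Patient A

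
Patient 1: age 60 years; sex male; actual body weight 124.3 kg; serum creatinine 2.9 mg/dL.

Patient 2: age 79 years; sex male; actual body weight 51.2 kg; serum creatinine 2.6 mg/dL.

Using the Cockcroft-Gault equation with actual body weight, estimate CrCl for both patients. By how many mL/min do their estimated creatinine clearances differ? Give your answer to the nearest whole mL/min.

Patient 1: CrCl = (140 − 60) × 124.3 / (72 × 2.9) = 9944.0 / 208.80 ≈ 47.6 mL/min
Patient 2: CrCl = (140 − 79) × 51.2 / (72 × 2.6) = 3123.2 / 187.20 ≈ 16.7 mL/min
|47.6 − 16.7| = 30.9 mL/min

31 mL/min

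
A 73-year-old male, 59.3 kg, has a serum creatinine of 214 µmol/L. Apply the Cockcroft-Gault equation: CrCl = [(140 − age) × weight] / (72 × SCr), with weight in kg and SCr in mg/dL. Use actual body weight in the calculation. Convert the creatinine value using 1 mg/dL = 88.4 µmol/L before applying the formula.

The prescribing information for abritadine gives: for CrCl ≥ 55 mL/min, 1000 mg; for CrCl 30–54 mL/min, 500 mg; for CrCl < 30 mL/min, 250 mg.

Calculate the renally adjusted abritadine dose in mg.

SCr = 214 / 88.4 = 2.421 mg/dL
CrCl = (140 − 73) × 59.3 / (72 × 2.421) = 3973.1 / 174.31 ≈ 22.8 mL/min
CrCl ≈ 23 mL/min → bracket < 30 mL/min.
Dose for this bracket: 250 mg.

250 mg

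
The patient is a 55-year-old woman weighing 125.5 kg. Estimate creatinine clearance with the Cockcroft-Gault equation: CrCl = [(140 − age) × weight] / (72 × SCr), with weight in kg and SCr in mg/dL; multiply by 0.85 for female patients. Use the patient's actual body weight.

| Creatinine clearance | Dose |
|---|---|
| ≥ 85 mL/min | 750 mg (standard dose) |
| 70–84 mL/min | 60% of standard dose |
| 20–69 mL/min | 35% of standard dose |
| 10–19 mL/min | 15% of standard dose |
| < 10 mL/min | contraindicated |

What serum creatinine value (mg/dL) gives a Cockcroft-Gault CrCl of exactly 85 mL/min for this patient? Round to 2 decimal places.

Standard dose requires CrCl ≥ 85 mL/min.
Set (140 − 55) × 125.5 × 0.85 / (72 × SCr) = 85
SCr = (140 − 55) × 125.5 × 0.85 / (72 × 85) = 1.482 mg/dL

1.48 mg/dL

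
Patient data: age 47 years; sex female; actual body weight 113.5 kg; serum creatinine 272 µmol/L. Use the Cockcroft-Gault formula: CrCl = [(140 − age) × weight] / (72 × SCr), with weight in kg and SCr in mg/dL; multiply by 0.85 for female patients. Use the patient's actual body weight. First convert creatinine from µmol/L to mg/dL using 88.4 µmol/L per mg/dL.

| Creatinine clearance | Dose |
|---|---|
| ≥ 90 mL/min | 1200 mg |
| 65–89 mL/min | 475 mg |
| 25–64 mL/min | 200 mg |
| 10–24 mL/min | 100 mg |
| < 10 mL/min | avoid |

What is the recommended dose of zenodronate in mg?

SCr = 272 / 88.4 = 3.077 mg/dL
CrCl = (140 − 47) × 113.5 / (72 × 3.077) × 0.85 = 10555.5 / 221.54 × 0.85 ≈ 40.5 mL/min
CrCl ≈ 40 mL/min → bracket 25–64 mL/min.
Dose for this bracket: 200 mg.

200 mg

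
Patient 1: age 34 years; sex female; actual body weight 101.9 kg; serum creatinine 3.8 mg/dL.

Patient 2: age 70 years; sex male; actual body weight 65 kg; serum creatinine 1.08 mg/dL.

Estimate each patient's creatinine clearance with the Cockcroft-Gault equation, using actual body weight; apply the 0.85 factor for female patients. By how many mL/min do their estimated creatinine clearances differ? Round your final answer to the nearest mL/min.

25 mL/min

Patient 1: CrCl = (140 − 34) × 101.9 / (72 × 3.8) × 0.85 = 10801.4 / 273.60 × 0.85 ≈ 33.6 mL/min
Patient 2: CrCl = (140 − 70) × 65 / (72 × 1.08) = 4550.0 / 77.76 ≈ 58.5 mL/min
|33.6 − 58.5| = 24.9 mL/min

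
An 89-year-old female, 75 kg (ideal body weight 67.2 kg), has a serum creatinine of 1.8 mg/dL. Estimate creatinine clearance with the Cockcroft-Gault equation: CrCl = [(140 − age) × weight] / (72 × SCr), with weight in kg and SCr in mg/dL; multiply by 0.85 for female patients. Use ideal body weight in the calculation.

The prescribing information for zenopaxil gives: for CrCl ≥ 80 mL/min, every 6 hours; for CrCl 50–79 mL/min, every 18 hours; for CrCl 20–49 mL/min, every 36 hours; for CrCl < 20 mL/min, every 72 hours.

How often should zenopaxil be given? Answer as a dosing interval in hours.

every 36 hours

CrCl = (140 − 89) × 67.2 / (72 × 1.8) × 0.85 = 3427.2 / 129.60 × 0.85 ≈ 22.5 mL/min
CrCl ≈ 22 mL/min → bracket 20–49 mL/min → every 36 hours.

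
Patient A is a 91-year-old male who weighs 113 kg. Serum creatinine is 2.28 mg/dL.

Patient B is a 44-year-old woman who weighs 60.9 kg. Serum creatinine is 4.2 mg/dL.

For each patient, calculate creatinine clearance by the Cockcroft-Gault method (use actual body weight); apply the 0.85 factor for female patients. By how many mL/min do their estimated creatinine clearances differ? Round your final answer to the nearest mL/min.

Patient A: CrCl = (140 − 91) × 113 / (72 × 2.28) = 5537.0 / 164.16 ≈ 33.7 mL/min
Patient B: CrCl = (140 − 44) × 60.9 / (72 × 4.2) × 0.85 = 5846.4 / 302.40 × 0.85 ≈ 16.4 mL/min
|33.7 − 16.4| = 17.3 mL/min

17 mL/min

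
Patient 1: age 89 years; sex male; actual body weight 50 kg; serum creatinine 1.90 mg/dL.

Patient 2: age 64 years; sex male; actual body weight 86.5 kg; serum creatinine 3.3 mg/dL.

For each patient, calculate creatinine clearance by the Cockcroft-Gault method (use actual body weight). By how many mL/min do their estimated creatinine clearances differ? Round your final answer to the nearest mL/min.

Patient 1: CrCl = (140 − 89) × 50 / (72 × 1.9) = 2550.0 / 136.80 ≈ 18.6 mL/min
Patient 2: CrCl = (140 − 64) × 86.5 / (72 × 3.3) = 6574.0 / 237.60 ≈ 27.7 mL/min
|18.6 − 27.7| = 9.1 mL/min

9 mL/min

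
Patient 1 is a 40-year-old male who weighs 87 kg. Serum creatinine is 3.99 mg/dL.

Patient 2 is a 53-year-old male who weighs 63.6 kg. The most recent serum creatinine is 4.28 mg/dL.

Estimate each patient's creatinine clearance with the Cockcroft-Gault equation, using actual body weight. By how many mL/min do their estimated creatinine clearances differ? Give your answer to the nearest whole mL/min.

Patient 1: CrCl = (140 − 40) × 87 / (72 × 3.99) = 8700.0 / 287.28 ≈ 30.3 mL/min
Patient 2: CrCl = (140 − 53) × 63.6 / (72 × 4.28) = 5533.2 / 308.16 ≈ 18.0 mL/min
|30.3 − 18.0| = 12.3 mL/min

12 mL/min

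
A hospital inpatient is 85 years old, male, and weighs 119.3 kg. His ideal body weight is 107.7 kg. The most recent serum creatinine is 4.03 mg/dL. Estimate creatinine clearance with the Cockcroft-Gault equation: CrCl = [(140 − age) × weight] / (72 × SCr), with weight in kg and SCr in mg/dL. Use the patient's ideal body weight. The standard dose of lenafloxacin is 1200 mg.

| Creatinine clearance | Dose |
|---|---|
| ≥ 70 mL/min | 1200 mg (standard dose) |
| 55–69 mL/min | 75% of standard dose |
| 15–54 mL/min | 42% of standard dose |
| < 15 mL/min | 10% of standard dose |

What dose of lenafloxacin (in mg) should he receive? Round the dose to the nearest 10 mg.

500 mg

CrCl = (140 − 85) × 107.7 / (72 × 4.03) = 5923.5 / 290.16 ≈ 20.4 mL/min
CrCl ≈ 20 mL/min → bracket 15–54 mL/min.
42% of 1200 mg = 504 mg → 500 mg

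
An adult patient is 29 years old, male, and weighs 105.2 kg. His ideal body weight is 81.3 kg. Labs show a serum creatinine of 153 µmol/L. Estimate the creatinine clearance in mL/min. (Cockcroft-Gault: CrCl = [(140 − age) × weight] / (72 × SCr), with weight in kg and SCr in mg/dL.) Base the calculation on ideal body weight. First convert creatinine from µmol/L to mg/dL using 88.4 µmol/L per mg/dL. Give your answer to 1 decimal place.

SCr = 153 / 88.4 = 1.731 mg/dL
CrCl = (140 − 29) × 81.3 / (72 × 1.731) = 9024.3 / 124.63 ≈ 72.4 mL/min

72.4 mL/min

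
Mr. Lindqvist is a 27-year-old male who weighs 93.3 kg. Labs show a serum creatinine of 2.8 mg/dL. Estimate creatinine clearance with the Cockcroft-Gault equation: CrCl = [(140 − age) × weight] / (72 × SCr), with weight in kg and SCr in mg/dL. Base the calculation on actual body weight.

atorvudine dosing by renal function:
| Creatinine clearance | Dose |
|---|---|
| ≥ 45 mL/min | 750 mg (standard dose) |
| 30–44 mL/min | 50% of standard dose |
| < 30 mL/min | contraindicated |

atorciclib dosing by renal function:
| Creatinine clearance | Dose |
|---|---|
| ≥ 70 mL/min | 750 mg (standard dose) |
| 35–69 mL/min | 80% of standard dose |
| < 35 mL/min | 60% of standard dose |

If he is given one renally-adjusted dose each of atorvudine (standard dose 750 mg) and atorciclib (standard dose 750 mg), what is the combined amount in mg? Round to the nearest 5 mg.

CrCl = (140 − 27) × 93.3 / (72 × 2.8) = 10542.9 / 201.60 ≈ 52.3 mL/min
CrCl ≈ 52 mL/min.
atorvudine: ≥ 45 mL/min → 100% of 750 mg = 750 mg.
atorciclib: 35–69 mL/min → 80% of 750 mg = 600 mg.
Total = 750 + 600 = 1350 mg.

1350 mg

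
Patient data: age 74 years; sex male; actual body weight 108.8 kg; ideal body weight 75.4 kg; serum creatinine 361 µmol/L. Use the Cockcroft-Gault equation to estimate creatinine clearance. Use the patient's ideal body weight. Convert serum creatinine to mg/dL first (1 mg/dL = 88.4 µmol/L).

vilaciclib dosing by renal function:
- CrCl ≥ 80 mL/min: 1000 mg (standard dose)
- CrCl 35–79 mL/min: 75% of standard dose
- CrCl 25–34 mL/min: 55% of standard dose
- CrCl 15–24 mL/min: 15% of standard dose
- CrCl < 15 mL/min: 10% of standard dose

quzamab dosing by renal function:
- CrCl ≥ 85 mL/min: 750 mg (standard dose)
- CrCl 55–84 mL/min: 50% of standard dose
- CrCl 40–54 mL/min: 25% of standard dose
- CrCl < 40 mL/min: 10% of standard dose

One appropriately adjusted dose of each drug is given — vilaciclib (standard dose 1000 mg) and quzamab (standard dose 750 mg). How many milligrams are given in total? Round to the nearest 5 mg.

SCr = 361 / 88.4 = 4.084 mg/dL
CrCl = (140 − 74) × 75.4 / (72 × 4.084) = 4976.4 / 294.05 ≈ 16.9 mL/min
CrCl ≈ 17 mL/min.
vilaciclib: 15–24 mL/min → 15% of 1000 mg = 150 mg.
quzamab: < 40 mL/min → 10% of 750 mg = 75 mg.
Total = 150 + 75 = 225 mg.

225 mg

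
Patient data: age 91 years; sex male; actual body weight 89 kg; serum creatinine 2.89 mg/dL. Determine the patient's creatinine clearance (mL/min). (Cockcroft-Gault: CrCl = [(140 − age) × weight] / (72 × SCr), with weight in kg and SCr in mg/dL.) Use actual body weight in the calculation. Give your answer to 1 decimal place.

CrCl = (140 − 91) × 89 / (72 × 2.89) = 4361.0 / 208.08 ≈ 21.0 mL/min

21.0 mL/min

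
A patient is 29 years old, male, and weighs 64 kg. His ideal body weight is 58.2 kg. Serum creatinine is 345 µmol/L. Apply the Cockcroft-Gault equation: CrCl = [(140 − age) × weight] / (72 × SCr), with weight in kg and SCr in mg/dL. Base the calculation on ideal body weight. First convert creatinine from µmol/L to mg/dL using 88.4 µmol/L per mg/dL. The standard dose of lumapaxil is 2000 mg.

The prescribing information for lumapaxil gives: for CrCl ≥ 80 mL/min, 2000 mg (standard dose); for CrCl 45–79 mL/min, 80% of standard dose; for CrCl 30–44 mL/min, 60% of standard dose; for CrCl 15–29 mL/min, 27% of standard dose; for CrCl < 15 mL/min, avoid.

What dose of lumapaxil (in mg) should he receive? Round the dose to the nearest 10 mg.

SCr = 345 / 88.4 = 3.903 mg/dL
CrCl = (140 − 29) × 58.2 / (72 × 3.903) = 6460.2 / 281.02 ≈ 23.0 mL/min
CrCl ≈ 23 mL/min → bracket 15–29 mL/min.
27% of 2000 mg = 540 mg

540 mg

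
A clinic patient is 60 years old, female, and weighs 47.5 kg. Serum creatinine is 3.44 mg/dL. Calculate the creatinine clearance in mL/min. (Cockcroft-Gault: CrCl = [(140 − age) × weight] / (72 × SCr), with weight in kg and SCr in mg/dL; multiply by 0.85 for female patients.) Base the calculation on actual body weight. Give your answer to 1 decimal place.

13.0 mL/min

CrCl = (140 − 60) × 47.5 / (72 × 3.44) × 0.85 = 3800.0 / 247.68 × 0.85 ≈ 13.0 mL/min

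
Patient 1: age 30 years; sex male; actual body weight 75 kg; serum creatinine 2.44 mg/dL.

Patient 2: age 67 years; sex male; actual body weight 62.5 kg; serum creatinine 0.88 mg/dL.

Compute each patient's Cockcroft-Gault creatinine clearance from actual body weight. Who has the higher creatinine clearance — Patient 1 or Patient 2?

Patient 1: CrCl = (140 − 30) × 75 / (72 × 2.44) = 8250.0 / 175.68 ≈ 47.0 mL/min
Patient 2: CrCl = (140 − 67) × 62.5 / (72 × 0.88) = 4562.5 / 63.36 ≈ 72.0 mL/min
47.0 vs 72.0 mL/min → Patient 2 is higher.

Patient 2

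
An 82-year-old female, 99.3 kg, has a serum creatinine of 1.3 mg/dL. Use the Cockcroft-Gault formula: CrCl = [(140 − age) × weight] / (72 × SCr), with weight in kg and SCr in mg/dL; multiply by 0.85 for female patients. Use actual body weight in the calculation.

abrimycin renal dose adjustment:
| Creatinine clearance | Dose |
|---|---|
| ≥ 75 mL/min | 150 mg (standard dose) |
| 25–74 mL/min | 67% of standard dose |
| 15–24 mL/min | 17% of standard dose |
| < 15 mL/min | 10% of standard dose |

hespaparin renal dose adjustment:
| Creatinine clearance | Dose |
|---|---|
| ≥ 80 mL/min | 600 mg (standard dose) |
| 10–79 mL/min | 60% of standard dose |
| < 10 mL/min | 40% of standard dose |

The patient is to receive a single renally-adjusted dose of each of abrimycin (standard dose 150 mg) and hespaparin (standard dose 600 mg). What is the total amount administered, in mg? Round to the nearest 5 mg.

CrCl = (140 − 82) × 99.3 / (72 × 1.3) × 0.85 = 5759.4 / 93.60 × 0.85 ≈ 52.3 mL/min
CrCl ≈ 52 mL/min.
abrimycin: 25–74 mL/min → 67% of 150 mg = 100.5 mg.
hespaparin: 10–79 mL/min → 60% of 600 mg = 360 mg.
Total = 100.5 + 360 = 460.5 mg.

460 mg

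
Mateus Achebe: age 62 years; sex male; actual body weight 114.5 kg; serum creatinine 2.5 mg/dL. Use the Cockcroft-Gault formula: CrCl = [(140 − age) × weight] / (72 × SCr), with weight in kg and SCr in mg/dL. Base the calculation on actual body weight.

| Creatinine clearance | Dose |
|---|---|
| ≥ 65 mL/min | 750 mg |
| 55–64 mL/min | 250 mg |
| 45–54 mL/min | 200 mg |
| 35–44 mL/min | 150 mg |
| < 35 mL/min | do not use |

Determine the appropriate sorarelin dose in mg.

CrCl = (140 − 62) × 114.5 / (72 × 2.5) = 8931.0 / 180.00 ≈ 49.6 mL/min
CrCl ≈ 50 mL/min → bracket 45–54 mL/min.
Dose for this bracket: 200 mg.

200 mg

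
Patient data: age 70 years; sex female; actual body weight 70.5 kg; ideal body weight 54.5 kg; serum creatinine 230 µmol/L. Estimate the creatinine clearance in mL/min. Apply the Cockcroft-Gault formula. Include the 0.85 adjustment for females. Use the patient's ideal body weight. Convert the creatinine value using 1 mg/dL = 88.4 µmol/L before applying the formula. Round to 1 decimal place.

17.3 mL/min

SCr = 230 / 88.4 = 2.602 mg/dL
CrCl = (140 − 70) × 54.5 / (72 × 2.602) × 0.85 = 3815.0 / 187.34 × 0.85 ≈ 17.3 mL/min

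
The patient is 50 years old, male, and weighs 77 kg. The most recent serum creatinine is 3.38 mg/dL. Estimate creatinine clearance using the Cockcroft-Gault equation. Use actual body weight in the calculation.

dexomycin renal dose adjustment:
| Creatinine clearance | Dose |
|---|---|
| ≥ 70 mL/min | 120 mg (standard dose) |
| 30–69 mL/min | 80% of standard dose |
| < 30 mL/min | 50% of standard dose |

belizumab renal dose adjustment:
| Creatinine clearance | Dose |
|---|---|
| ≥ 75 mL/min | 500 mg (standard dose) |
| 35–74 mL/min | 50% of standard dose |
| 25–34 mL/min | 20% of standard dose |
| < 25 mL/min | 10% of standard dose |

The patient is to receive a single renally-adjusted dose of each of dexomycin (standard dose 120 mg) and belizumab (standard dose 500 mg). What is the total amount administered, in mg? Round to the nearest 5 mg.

CrCl = (140 − 50) × 77 / (72 × 3.38) = 6930.0 / 243.36 ≈ 28.5 mL/min
CrCl ≈ 28 mL/min.
dexomycin: < 30 mL/min → 50% of 120 mg = 60 mg.
belizumab: 25–34 mL/min → 20% of 500 mg = 100 mg.
Total = 60 + 100 = 160 mg.

160 mg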